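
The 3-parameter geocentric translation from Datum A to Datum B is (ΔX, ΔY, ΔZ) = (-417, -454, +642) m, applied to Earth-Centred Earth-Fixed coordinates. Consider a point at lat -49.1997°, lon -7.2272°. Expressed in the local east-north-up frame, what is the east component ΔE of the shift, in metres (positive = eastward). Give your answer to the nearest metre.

ΔE = -503 m

At φ = -49.1997°, λ = -7.2272°: sin φ = -0.756992, cos φ = 0.653425, sin λ = -0.125804, cos λ = 0.992055.
ΔE = −sin λ·ΔX + cos λ·ΔY = −(-0.125804)·(-417) + (0.992055)·(-454) = -502.85 m.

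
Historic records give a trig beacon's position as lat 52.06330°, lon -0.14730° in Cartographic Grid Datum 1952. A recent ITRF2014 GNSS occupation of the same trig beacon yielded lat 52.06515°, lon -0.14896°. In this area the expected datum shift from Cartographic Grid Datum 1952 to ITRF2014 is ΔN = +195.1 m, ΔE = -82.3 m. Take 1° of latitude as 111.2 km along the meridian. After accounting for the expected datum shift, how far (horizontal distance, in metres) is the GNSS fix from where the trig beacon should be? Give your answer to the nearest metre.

33 m

Observed coordinate differences: Δφ = +0.00185°, Δλ = -0.00166°.
Converting to metres (1° lat = 111200 m, cos φ = 0.614791): observed ΔN = 205.7 m, observed ΔE = -113.5 m.
Subtracting the expected shift leaves a residual of 205.7 − (195.1) = 10.6 m north and -113.5 − (-82.3) = -31.2 m east.
Residual distance = √(10.6² + (-31.2)²) = 32.9 m.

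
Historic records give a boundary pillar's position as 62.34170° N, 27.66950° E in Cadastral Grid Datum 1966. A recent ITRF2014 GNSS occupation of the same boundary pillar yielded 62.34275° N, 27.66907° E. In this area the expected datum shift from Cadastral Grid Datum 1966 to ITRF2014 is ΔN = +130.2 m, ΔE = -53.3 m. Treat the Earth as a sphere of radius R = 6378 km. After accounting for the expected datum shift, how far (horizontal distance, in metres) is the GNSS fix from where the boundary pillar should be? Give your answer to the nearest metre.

34 m

Observed coordinate differences: Δφ = +0.00105°, Δλ = -0.00043°.
Converting to metres (1° lat = 111317 m, cos φ = 0.464198): observed ΔN = 116.9 m, observed ΔE = -22.2 m.
Subtracting the expected shift leaves a residual of 116.9 − (130.2) = -13.3 m north and -22.2 − (-53.3) = 31.1 m east.
Residual distance = √((-13.3)² + 31.1²) = 33.8 m.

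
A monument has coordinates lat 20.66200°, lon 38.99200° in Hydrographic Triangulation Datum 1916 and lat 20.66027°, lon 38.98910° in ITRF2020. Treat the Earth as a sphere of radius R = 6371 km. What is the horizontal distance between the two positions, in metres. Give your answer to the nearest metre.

358 m

Δφ = 20.66027° − 20.66200° = -0.00173°; Δλ = 38.98910° − 38.99200° = -0.00290°.
1° along a meridian = πR/180 = 111195 m.
ΔN = Δφ × 111195 = -192.4 m; ΔE = Δλ × 111195 × cos(20.66200°) = -0.00290 × 111195 × 0.935678 = -301.7 m.
Distance = √(ΔE² + ΔN²) = √((-301.7)² + (-192.4)²) = 357.8 m.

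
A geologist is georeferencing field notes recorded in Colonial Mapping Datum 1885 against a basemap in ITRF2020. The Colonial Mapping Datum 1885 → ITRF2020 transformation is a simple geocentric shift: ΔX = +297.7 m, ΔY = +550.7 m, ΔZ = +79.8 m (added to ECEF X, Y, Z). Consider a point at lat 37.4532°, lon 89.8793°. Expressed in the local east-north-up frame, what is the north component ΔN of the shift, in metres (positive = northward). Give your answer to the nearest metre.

At φ = 37.4532°, λ = 89.8793°: sin φ = 0.608113, cos φ = 0.793850, sin λ = 0.999998, cos λ = 0.002107.
ΔN = −sin φ cos λ·ΔX − sin φ sin λ·ΔY + cos φ·ΔZ = −(0.608113)(0.002107)(297.7) − (0.608113)(0.999998)(550.7) + (0.793850)(79.8) = -271.92 m.

ΔN = -272 m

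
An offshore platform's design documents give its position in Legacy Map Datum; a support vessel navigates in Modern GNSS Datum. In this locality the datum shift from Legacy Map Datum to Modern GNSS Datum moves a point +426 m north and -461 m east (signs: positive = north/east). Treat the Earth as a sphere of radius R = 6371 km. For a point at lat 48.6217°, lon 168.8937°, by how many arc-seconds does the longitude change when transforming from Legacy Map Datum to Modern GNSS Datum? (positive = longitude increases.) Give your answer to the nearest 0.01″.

At latitude 48.6217°, cos φ = 0.661028.
One radian of longitude at latitude φ spans R cos φ, so Δλ = ΔE / (R cos φ) = -461.0 / (6371000 × 0.661028) = -1.0946e-04 rad = -22.579″.

Δλ = -22.58″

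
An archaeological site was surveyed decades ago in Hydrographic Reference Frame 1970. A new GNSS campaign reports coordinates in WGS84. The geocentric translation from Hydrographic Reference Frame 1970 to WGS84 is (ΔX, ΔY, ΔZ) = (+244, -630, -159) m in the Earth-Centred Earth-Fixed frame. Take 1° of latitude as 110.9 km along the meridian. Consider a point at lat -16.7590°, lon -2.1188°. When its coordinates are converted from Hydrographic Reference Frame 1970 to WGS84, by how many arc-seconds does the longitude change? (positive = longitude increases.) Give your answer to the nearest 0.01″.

sin φ = -0.288347, cos φ = 0.957526, sin λ = -0.036972, cos λ = 0.999316.
East component: ΔE = −sin λ·ΔX + cos λ·ΔY = −(-0.036972)(244) + (0.999316)(-630) = -620.55 m.
1° of latitude spans 110900 m; at latitude φ, 1° of longitude spans that × cos φ = 106189.6 m, so Δλ = -620.55 / 106189.6 × 3600 = -21.038″.

Δλ = -21.04″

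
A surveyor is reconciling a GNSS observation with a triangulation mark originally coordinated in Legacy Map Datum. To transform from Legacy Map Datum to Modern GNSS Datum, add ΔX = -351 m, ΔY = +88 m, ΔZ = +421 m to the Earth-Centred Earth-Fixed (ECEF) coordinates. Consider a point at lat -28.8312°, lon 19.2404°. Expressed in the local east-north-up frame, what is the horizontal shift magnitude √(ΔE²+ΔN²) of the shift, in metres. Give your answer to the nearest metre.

299 m

The local east axis at (φ, λ) is (−sin λ, cos λ, 0), so ΔE = −sin(19.2404°)·(-351) + cos(19.2404°)·88 = 198.75 m.
The local north axis is (−sin φ cos λ, −sin φ sin λ, cos φ), giving ΔN = -159.809 + 13.984 + 368.815 = 222.99 m.
Horizontal magnitude = √(ΔE² + ΔN²) = √(198.75² + 222.99²) = 298.71 m.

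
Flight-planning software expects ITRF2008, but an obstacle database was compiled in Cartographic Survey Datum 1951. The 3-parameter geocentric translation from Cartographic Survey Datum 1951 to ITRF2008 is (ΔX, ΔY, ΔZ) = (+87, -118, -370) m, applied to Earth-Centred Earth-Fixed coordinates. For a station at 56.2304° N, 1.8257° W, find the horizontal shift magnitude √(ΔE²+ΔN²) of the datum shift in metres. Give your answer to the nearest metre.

304 m

At φ = 56.2304°, λ = -1.8257°: sin φ = 0.831280, cos φ = 0.555855, sin λ = -0.031859, cos λ = 0.999492.
ΔE = −sin λ·ΔX + cos λ·ΔY = −(-0.031859)·(87) + (0.999492)·(-118) = -115.17 m.
ΔN = −sin φ cos λ·ΔX − sin φ sin λ·ΔY + cos φ·ΔZ = −(0.831280)(0.999492)(87) − (0.831280)(-0.031859)(-118) + (0.555855)(-370) = -281.08 m.
Horizontal magnitude = √(ΔE² + ΔN²) = √((-115.17)² + (-281.08)²) = 303.76 m.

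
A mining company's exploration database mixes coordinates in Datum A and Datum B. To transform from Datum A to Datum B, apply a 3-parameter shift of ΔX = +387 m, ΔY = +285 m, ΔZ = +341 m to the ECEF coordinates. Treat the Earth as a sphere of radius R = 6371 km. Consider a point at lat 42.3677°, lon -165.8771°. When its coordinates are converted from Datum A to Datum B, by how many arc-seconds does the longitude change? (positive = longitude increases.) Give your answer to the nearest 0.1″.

Δλ = -8.0″

sin φ = 0.673886, cos φ = 0.738835, sin λ = -0.244003, cos λ = -0.969775.
East component: ΔE = −sin λ·ΔX + cos λ·ΔY = −(-0.244003)(387) + (-0.969775)(285) = -181.96 m.
1° of latitude spans πR/180 = 111195 m; at latitude φ, 1° of longitude spans that × cos φ = 82154.7 m, so Δλ = -181.96 / 82154.7 × 3600 = -7.973″.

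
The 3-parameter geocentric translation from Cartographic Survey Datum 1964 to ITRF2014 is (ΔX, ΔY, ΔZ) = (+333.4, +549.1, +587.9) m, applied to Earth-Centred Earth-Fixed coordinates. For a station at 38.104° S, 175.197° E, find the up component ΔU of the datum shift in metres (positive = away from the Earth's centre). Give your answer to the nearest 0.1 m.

At φ = -38.104°, λ = 175.197°: sin φ = -0.617091, cos φ = 0.786892, sin λ = 0.083730, cos λ = -0.996488.
ΔU = cos φ cos λ·ΔX + cos φ sin λ·ΔY + sin φ·ΔZ = (0.786892)(-0.996488)(333.4) + (0.786892)(0.083730)(549.1) + (-0.617091)(587.9) = -588.04 m.

ΔU = -588.0 m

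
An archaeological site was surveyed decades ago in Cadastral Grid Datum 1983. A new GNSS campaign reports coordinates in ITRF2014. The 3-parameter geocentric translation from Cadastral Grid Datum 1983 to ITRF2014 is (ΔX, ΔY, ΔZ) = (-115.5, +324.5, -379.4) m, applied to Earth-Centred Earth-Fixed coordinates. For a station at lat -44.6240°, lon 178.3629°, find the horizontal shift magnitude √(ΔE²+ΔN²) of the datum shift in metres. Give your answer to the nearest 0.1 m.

369.3 m

The local east axis at (φ, λ) is (−sin λ, cos λ, 0), so ΔE = −sin(178.3629°)·(-115.5) + cos(178.3629°)·324.5 = -321.07 m.
The local north axis is (−sin φ cos λ, −sin φ sin λ, cos φ), giving ΔN = 81.100 + 6.512 − 270.031 = -182.42 m.
Horizontal magnitude = √(ΔE² + ΔN²) = √((-321.07)² + (-182.42)²) = 369.27 m.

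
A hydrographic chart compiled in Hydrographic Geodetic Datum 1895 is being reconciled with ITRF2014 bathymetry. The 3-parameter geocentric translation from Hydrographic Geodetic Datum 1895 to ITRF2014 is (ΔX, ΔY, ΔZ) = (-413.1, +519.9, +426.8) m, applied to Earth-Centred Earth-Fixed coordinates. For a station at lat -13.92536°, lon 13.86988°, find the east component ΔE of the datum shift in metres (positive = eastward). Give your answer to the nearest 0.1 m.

ΔE = 603.8 m

The local east axis at (φ, λ) is (−sin λ, cos λ, 0), so ΔE = −sin(13.86988°)·(-413.1) + cos(13.86988°)·519.9 = 603.77 m.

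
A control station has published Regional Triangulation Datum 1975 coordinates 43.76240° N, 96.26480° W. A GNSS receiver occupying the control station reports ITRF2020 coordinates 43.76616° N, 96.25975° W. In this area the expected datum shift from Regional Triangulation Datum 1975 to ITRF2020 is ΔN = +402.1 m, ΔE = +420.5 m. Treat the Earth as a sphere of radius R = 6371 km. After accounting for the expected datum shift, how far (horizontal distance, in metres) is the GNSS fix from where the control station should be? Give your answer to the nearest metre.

Observed coordinate differences: Δφ = +0.00376°, Δλ = +0.00505°.
Converting to metres (1° lat = 111195 m, cos φ = 0.722214): observed ΔN = 418.1 m, observed ΔE = 405.5 m.
Subtracting the expected shift leaves a residual of 418.1 − (402.1) = 16.0 m north and 405.5 − (420.5) = -15.0 m east.
Residual distance = √(16.0² + (-15.0)²) = 21.9 m.

22 m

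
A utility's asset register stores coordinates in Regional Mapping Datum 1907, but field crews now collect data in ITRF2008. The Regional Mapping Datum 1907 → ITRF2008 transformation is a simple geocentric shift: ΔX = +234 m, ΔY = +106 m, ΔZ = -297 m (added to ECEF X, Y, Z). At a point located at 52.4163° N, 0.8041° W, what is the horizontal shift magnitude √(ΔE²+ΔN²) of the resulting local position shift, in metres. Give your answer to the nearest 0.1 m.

381.4 m

At φ = 52.4163°, λ = -0.8041°: sin φ = 0.792463, cos φ = 0.609920, sin λ = -0.014034, cos λ = 0.999902.
ΔE = −sin λ·ΔX + cos λ·ΔY = −(-0.014034)·(234) + (0.999902)·(106) = 109.27 m.
ΔN = −sin φ cos λ·ΔX − sin φ sin λ·ΔY + cos φ·ΔZ = −(0.792463)(0.999902)(234) − (0.792463)(-0.014034)(106) + (0.609920)(-297) = -365.39 m.
Horizontal magnitude = √(ΔE² + ΔN²) = √(109.27² + (-365.39)²) = 381.38 m.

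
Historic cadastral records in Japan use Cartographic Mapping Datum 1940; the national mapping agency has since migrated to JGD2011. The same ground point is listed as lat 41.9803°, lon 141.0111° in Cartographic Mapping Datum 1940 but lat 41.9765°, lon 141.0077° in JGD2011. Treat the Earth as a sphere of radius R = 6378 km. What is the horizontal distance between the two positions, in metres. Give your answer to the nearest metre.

508 m

Δφ = 41.9765° − 41.9803° = -0.0038°; Δλ = 141.0077° − 141.0111° = -0.0034°.
1° along a meridian = πR/180 = 111317 m.
ΔN = Δφ × 111317 = -423.0 m; ΔE = Δλ × 111317 × cos(41.9803°) = -0.0034 × 111317 × 0.743375 = -281.4 m.
Distance = √(ΔE² + ΔN²) = √((-281.4)² + (-423.0)²) = 508.0 m.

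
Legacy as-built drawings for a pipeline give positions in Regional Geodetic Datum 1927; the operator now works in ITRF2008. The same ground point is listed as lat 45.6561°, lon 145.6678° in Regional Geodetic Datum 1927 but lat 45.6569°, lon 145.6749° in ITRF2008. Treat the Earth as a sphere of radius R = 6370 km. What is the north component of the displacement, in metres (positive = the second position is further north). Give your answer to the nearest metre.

Δφ = 45.6569° − 45.6561° = +0.0008°; Δλ = 145.6749° − 145.6678° = +0.0071°.
1° along a meridian = πR/180 = 111177 m.
ΔN = Δφ × 111177 = 88.9 m; ΔE = Δλ × 111177 × cos(45.6561°) = +0.0071 × 111177 × 0.698963 = 551.7 m.

ΔN = 89 m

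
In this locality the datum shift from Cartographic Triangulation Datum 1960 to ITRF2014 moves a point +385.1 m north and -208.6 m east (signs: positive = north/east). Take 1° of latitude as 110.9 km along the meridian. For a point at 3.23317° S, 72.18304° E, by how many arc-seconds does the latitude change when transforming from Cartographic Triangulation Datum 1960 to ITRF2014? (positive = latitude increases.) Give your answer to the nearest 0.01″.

1° of latitude = 110.9 km, so Δφ = 385.1 / 110900 = 0.0034725° = 12.501″.

Δφ = 12.50″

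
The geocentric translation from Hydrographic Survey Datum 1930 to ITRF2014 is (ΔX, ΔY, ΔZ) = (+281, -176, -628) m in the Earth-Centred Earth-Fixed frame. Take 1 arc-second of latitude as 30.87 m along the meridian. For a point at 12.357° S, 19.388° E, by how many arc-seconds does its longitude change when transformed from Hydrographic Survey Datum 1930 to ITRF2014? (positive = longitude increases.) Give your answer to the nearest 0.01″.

Δλ = -8.60″

sin φ = -0.214002, cos φ = 0.976833, sin λ = 0.331964, cos λ = 0.943292.
East component: ΔE = −sin λ·ΔX + cos λ·ΔY = −(0.331964)(281) + (0.943292)(-176) = -259.30 m.
1° of latitude spans 3600 × 30.87 = 111132 m; at latitude φ, 1° of longitude spans that × cos φ = 108557.4 m, so Δλ = -259.30 / 108557.4 × 3600 = -8.599″.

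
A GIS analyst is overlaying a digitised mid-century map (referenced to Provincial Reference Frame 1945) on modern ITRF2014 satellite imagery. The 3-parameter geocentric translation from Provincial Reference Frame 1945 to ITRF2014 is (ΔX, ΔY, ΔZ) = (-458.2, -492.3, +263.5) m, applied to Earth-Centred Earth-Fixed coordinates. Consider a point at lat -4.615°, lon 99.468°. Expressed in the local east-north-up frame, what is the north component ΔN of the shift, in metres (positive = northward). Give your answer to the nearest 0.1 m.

The local north axis is (−sin φ cos λ, −sin φ sin λ, cos φ), giving ΔN = 6.064 − 39.071 + 262.646 = 229.64 m.

ΔN = 229.6 m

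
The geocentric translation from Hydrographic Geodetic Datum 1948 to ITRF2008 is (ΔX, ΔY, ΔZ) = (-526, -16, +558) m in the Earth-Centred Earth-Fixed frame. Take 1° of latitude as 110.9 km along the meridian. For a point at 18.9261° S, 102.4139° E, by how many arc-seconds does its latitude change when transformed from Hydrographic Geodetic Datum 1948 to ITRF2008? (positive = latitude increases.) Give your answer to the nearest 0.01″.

Δφ = 18.16″

sin φ = -0.324348, cos φ = 0.945938, sin λ = 0.976620, cos λ = -0.214972.
North component: ΔN = −sin φ cos λ·ΔX − sin φ sin λ·ΔY + cos φ·ΔZ = −(-0.324348)(-0.214972)(-526) − (-0.324348)(0.976620)(-16) + (0.945938)(558) = 559.44 m.
1° of latitude spans 110900 m, so Δφ = 559.44 / 110900 × 3600 = 18.160″.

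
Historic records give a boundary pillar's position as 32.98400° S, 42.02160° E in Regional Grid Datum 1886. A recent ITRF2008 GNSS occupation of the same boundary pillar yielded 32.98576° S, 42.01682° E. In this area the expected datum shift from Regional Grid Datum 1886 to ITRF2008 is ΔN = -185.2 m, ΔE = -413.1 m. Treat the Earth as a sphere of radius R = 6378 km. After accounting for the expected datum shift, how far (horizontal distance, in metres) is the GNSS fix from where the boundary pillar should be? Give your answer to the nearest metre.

Observed coordinate differences: Δφ = -0.00176°, Δλ = -0.00478°.
Converting to metres (1° lat = 111317 m, cos φ = 0.838823): observed ΔN = -195.9 m, observed ΔE = -446.3 m.
Subtracting the expected shift leaves a residual of -195.9 − (-185.2) = -10.7 m north and -446.3 − (-413.1) = -33.2 m east.
Residual distance = √((-10.7)² + (-33.2)²) = 34.9 m.

35 m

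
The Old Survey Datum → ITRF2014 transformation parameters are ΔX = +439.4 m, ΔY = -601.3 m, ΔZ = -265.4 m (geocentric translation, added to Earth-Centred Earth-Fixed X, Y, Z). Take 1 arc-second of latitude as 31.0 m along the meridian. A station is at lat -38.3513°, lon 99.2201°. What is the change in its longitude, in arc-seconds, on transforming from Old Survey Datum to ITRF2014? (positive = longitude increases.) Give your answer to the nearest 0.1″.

sin φ = -0.620481, cos φ = 0.784221, sin λ = 0.987080, cos λ = -0.160227.
East component: ΔE = −sin λ·ΔX + cos λ·ΔY = −(0.987080)(439.4) + (-0.160227)(-601.3) = -337.38 m.
1° of latitude spans 3600 × 31.00 = 111600 m; at latitude φ, 1° of longitude spans that × cos φ = 87519.1 m, so Δλ = -337.38 / 87519.1 × 3600 = -13.878″.

Δλ = -13.9″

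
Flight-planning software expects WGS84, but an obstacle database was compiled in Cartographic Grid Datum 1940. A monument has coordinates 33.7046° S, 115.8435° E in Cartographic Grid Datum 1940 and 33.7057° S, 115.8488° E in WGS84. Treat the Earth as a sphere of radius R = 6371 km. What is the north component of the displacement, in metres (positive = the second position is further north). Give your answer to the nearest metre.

ΔN = -122 m

Δφ = -33.7057° − -33.7046° = -0.0011°; Δλ = 115.8488° − 115.8435° = +0.0053°.
1° along a meridian = πR/180 = 111195 m.
ΔN = Δφ × 111195 = -122.3 m; ΔE = Δλ × 111195 × cos(-33.7046°) = +0.0053 × 111195 × 0.831910 = 490.3 m.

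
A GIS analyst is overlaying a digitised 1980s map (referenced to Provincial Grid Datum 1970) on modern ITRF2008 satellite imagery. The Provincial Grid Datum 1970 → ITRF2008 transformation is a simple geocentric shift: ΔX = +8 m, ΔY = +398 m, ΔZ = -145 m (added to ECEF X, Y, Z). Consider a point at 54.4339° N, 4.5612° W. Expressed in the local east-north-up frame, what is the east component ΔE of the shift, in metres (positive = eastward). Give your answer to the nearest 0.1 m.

At φ = 54.4339°, λ = -4.5612°: sin φ = 0.813445, cos φ = 0.581642, sin λ = -0.079524, cos λ = 0.996833.
ΔE = −sin λ·ΔX + cos λ·ΔY = −(-0.079524)·(8) + (0.996833)·(398) = 397.38 m.

ΔE = 397.4 m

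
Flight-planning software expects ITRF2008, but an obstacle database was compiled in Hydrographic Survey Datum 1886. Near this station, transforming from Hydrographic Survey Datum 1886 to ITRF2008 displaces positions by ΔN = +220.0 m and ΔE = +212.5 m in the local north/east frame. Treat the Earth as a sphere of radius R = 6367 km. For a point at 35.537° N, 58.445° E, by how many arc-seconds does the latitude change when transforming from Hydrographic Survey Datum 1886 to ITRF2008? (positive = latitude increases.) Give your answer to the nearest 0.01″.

Δφ = 7.13″

On a sphere of radius R, 1 rad of latitude = R, so Δφ = ΔN / R = 220.0 / 6367000 = 3.4553e-05 rad = 7.127″.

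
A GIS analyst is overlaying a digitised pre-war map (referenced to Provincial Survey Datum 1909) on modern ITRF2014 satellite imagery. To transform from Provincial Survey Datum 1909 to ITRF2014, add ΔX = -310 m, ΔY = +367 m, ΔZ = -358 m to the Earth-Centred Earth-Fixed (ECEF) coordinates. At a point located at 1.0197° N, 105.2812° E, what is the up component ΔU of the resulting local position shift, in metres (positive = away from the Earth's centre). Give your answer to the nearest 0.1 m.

The local up (radial) axis is (cos φ cos λ, cos φ sin λ, sin φ), giving ΔU = 81.690 + 353.968 − 6.371 = 429.29 m.

ΔU = 429.3 m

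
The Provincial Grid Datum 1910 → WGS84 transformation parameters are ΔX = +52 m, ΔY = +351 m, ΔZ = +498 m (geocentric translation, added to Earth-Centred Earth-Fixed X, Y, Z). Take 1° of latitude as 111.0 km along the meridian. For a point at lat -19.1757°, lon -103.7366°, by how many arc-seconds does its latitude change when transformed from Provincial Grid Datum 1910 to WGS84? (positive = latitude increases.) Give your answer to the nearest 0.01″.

sin φ = -0.328466, cos φ = 0.944516, sin λ = -0.971398, cos λ = -0.237459.
North component: ΔN = −sin φ cos λ·ΔX − sin φ sin λ·ΔY + cos φ·ΔZ = −(-0.328466)(-0.237459)(52) − (-0.328466)(-0.971398)(351) + (0.944516)(498) = 354.32 m.
1° of latitude spans 111000 m, so Δφ = 354.32 / 111000 × 3600 = 11.491″.

Δφ = 11.49″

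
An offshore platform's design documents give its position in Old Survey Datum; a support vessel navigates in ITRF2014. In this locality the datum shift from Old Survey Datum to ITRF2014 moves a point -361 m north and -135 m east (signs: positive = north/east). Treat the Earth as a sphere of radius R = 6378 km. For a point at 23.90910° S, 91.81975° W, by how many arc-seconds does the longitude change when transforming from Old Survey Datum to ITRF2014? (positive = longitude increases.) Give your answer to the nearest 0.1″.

At latitude -23.90910°, cos φ = 0.914190.
One radian of longitude at latitude φ spans R cos φ, so Δλ = ΔE / (R cos φ) = -135.0 / (6378000 × 0.914190) = -2.3153e-05 rad = -4.776″.

Δλ = -4.8″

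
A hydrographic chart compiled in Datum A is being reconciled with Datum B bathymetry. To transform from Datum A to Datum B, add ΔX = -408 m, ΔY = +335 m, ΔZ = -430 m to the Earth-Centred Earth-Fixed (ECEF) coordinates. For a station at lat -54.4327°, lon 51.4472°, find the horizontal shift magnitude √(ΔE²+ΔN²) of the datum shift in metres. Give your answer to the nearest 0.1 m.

581.5 m

At φ = -54.4327°, λ = 51.4472°: sin φ = -0.813433, cos φ = 0.581659, sin λ = 0.782034, cos λ = 0.623236.
ΔE = −sin λ·ΔX + cos λ·ΔY = −(0.782034)·(-408) + (0.623236)·(335) = 527.85 m.
ΔN = −sin φ cos λ·ΔX − sin φ sin λ·ΔY + cos φ·ΔZ = −(-0.813433)(0.623236)(-408) − (-0.813433)(0.782034)(335) + (0.581659)(-430) = -243.85 m.
Horizontal magnitude = √(ΔE² + ΔN²) = √(527.85² + (-243.85)²) = 581.46 m.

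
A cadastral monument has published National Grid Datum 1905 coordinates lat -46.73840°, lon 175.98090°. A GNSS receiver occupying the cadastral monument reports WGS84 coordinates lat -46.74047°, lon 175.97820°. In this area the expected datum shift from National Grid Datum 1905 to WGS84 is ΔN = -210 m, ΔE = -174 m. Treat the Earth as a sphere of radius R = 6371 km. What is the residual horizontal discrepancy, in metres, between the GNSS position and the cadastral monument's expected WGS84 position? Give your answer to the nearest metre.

38 m

Observed coordinate differences: Δφ = -0.00207°, Δλ = -0.00270°.
Converting to metres (1° lat = 111195 m, cos φ = 0.685330): observed ΔN = -230.2 m, observed ΔE = -205.8 m.
Subtracting the expected shift leaves a residual of -230.2 − (-210) = -20.2 m north and -205.8 − (-174) = -31.8 m east.
Residual distance = √((-20.2)² + (-31.8)²) = 37.6 m.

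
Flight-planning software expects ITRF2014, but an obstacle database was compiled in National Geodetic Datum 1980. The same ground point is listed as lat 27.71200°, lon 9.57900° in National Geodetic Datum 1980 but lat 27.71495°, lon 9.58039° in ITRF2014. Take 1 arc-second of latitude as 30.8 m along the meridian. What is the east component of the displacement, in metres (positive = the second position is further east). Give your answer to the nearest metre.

ΔE = 136 m

Δφ = 27.71495° − 27.71200° = +0.00295°; Δλ = 9.58039° − 9.57900° = +0.00139°.
1° of latitude = 3600 × 30.80 = 110880 m.
ΔN = Δφ × 110880 = 327.1 m; ΔE = Δλ × 110880 × cos(27.71200°) = +0.00139 × 110880 × 0.885296 = 136.4 m.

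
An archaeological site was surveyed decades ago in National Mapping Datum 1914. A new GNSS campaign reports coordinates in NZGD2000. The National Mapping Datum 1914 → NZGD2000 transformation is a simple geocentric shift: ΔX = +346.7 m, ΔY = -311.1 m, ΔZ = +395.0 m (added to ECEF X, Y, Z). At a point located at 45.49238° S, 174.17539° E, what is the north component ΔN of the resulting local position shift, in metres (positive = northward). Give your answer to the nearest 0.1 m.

At φ = -45.49238°, λ = 174.17539°: sin φ = -0.713157, cos φ = 0.701004, sin λ = 0.101484, cos λ = -0.994837.
ΔN = −sin φ cos λ·ΔX − sin φ sin λ·ΔY + cos φ·ΔZ = −(-0.713157)(-0.994837)(346.7) − (-0.713157)(0.101484)(-311.1) + (0.701004)(395.0) = 8.41 m.

ΔN = 8.4 m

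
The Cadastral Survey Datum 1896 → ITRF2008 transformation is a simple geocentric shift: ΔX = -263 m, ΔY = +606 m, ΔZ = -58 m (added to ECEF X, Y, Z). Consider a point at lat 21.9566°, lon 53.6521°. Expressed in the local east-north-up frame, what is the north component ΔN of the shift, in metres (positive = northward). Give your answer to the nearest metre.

ΔN = -178 m

At φ = 21.9566°, λ = 53.6521°: sin φ = 0.373904, cos φ = 0.927467, sin λ = 0.805433, cos λ = 0.592687.
ΔN = −sin φ cos λ·ΔX − sin φ sin λ·ΔY + cos φ·ΔZ = −(0.373904)(0.592687)(-263) − (0.373904)(0.805433)(606) + (0.927467)(-58) = -178.01 m.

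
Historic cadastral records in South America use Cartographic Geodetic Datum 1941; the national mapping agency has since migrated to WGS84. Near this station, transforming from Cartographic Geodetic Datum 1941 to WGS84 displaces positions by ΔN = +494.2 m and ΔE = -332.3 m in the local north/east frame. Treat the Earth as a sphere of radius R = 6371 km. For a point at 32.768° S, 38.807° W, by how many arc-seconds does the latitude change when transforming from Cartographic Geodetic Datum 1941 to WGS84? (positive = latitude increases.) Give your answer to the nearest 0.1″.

On a sphere of radius R, 1 rad of latitude = R, so Δφ = ΔN / R = 494.2 / 6371000 = 7.7570e-05 rad = 16.000″.

Δφ = 16.0″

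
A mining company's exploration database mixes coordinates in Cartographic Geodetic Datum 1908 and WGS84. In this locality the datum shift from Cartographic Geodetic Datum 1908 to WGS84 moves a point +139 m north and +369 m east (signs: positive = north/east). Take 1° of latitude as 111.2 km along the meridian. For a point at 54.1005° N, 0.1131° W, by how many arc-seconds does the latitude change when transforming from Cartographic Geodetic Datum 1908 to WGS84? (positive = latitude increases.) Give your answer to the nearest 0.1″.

Δφ = 4.5″

1° of latitude = 111.2 km, so Δφ = 139.0 / 111200 = 0.0012500° = 4.500″.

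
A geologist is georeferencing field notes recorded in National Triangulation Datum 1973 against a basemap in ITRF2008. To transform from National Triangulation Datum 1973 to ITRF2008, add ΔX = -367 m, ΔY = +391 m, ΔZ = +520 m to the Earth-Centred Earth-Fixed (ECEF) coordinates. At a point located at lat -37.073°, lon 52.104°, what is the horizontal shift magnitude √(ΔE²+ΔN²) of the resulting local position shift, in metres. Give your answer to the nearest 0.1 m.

704.9 m

The local east axis at (φ, λ) is (−sin λ, cos λ, 0), so ΔE = −sin(52.104°)·(-367) + cos(52.104°)·391 = 529.77 m.
The local north axis is (−sin φ cos λ, −sin φ sin λ, cos φ), giving ΔN = -135.892 + 186.003 + 414.891 = 465.00 m.
Horizontal magnitude = √(ΔE² + ΔN²) = √(529.77² + 465.00²) = 704.90 m.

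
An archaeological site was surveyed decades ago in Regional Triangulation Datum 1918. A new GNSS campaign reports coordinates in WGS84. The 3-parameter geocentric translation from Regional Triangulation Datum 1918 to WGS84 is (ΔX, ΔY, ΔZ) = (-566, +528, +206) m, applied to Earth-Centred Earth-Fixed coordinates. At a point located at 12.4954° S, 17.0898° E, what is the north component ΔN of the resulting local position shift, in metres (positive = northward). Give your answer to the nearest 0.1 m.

ΔN = 117.6 m

At φ = -12.4954°, λ = 17.0898°: sin φ = -0.216361, cos φ = 0.976313, sin λ = 0.293870, cos λ = 0.955845.
ΔN = −sin φ cos λ·ΔX − sin φ sin λ·ΔY + cos φ·ΔZ = −(-0.216361)(0.955845)(-566) − (-0.216361)(0.293870)(528) + (0.976313)(206) = 117.64 m.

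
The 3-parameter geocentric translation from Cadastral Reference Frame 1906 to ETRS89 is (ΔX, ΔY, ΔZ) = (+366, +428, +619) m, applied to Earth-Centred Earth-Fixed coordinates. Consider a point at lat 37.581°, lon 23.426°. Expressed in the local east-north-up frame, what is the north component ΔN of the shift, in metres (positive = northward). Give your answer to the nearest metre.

ΔN = 182 m

The local north axis is (−sin φ cos λ, −sin φ sin λ, cos φ), giving ΔN = -204.818 − 103.776 + 490.553 = 181.96 m.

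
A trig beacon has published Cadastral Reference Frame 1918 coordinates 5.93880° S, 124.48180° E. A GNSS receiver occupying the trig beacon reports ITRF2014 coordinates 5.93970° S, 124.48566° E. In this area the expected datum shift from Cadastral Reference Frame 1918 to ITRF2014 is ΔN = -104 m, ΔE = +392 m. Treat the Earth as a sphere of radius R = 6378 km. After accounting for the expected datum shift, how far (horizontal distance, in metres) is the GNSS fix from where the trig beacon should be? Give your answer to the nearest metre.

Observed coordinate differences: Δφ = -0.00090°, Δλ = +0.00386°.
Converting to metres (1° lat = 111317 m, cos φ = 0.994633): observed ΔN = -100.2 m, observed ΔE = 427.4 m.
Subtracting the expected shift leaves a residual of -100.2 − (-104) = 3.8 m north and 427.4 − (392) = 35.4 m east.
Residual distance = √(3.8² + 35.4²) = 35.6 m.

36 m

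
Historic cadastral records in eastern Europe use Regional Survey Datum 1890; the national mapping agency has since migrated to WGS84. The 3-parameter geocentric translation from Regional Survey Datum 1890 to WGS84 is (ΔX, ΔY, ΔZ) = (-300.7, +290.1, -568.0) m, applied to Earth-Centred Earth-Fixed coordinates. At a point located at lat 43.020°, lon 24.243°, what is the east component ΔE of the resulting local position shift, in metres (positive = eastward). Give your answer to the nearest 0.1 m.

The local east axis at (φ, λ) is (−sin λ, cos λ, 0), so ΔE = −sin(24.243°)·(-300.7) + cos(24.243°)·290.1 = 387.99 m.

ΔE = 388.0 m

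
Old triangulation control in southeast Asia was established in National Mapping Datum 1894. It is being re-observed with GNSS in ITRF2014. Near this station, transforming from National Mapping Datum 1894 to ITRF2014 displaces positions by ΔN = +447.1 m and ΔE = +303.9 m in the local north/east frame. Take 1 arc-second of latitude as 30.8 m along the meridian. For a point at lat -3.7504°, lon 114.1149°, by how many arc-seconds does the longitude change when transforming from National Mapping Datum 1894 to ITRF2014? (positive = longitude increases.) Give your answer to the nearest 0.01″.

At latitude -3.7504°, cos φ = 0.997858.
1″ of longitude at this latitude = 30.80 × cos φ = 30.7340 m, so Δλ = 303.9 / 30.7340 = 9.888″.

Δλ = 9.89″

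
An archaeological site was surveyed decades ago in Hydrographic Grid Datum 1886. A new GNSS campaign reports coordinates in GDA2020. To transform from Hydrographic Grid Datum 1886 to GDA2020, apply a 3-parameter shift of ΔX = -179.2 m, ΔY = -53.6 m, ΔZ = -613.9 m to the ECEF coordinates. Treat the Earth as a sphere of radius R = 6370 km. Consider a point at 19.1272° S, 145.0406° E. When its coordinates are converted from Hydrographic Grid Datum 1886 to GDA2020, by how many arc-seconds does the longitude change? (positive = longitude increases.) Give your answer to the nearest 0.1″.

Δλ = 5.0″

sin φ = -0.327666, cos φ = 0.944793, sin λ = 0.572996, cos λ = -0.819558.
East component: ΔE = −sin λ·ΔX + cos λ·ΔY = −(0.572996)(-179.2) + (-0.819558)(-53.6) = 146.61 m.
1° of latitude spans πR/180 = 111177 m; at latitude φ, 1° of longitude spans that × cos φ = 105039.8 m, so Δλ = 146.61 / 105039.8 × 3600 = 5.025″.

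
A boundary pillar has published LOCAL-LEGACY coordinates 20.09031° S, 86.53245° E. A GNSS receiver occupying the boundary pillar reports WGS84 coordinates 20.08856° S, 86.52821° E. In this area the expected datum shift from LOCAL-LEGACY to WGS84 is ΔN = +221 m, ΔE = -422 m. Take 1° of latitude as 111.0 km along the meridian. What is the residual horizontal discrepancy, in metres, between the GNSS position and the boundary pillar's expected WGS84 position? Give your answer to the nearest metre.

33 m

Observed coordinate differences: Δφ = +0.00175°, Δλ = -0.00424°.
Converting to metres (1° lat = 111000 m, cos φ = 0.939152): observed ΔN = 194.2 m, observed ΔE = -442.0 m.
Subtracting the expected shift leaves a residual of 194.2 − (221) = -26.8 m north and -442.0 − (-422) = -20.0 m east.
Residual distance = √((-26.8)² + (-20.0)²) = 33.4 m.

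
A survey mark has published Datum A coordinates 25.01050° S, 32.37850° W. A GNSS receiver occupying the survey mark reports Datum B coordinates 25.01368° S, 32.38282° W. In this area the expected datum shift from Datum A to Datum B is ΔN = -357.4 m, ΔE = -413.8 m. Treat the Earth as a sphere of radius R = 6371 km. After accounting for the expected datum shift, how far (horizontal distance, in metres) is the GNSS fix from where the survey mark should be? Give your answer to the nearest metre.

22 m

Observed coordinate differences: Δφ = -0.00318°, Δλ = -0.00432°.
Converting to metres (1° lat = 111195 m, cos φ = 0.906230): observed ΔN = -353.6 m, observed ΔE = -435.3 m.
Subtracting the expected shift leaves a residual of -353.6 − (-357.4) = 3.8 m north and -435.3 − (-413.8) = -21.5 m east.
Residual distance = √(3.8² + (-21.5)²) = 21.9 m.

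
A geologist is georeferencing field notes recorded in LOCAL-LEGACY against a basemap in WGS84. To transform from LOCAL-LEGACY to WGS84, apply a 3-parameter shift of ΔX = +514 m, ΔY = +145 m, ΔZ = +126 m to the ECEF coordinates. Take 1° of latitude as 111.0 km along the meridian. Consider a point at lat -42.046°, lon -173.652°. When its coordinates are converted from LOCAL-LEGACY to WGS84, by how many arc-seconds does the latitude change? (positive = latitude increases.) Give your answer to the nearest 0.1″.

sin φ = -0.669727, cos φ = 0.742607, sin λ = -0.110567, cos λ = -0.993869.
North component: ΔN = −sin φ cos λ·ΔX − sin φ sin λ·ΔY + cos φ·ΔZ = −(-0.669727)(-0.993869)(514) − (-0.669727)(-0.110567)(145) + (0.742607)(126) = -259.30 m.
1° of latitude spans 111000 m, so Δφ = -259.30 / 111000 × 3600 = -8.410″.

Δφ = -8.4″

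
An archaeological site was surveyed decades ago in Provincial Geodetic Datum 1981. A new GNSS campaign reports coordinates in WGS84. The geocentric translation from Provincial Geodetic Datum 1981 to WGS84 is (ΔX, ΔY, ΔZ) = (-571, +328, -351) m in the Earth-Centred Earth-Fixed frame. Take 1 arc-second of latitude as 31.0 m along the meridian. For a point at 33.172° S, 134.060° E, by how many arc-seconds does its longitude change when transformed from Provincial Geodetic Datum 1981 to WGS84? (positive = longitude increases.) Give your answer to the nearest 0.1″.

Δλ = 7.0″

sin φ = -0.547154, cos φ = 0.837032, sin λ = 0.718612, cos λ = -0.695411.
East component: ΔE = −sin λ·ΔX + cos λ·ΔY = −(0.718612)(-571) + (-0.695411)(328) = 182.23 m.
1° of latitude spans 3600 × 31.00 = 111600 m; at latitude φ, 1° of longitude spans that × cos φ = 93412.7 m, so Δλ = 182.23 / 93412.7 × 3600 = 7.023″.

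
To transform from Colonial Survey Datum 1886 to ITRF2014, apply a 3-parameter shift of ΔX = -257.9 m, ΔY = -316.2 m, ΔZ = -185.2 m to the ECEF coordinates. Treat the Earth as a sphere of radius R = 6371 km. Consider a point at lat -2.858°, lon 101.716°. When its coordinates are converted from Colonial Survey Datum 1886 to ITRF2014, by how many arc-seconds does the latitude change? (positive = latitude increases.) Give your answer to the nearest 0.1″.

sin φ = -0.049861, cos φ = 0.998756, sin λ = 0.979166, cos λ = -0.203061.
North component: ΔN = −sin φ cos λ·ΔX − sin φ sin λ·ΔY + cos φ·ΔZ = −(-0.049861)(-0.203061)(-257.9) − (-0.049861)(0.979166)(-316.2) + (0.998756)(-185.2) = -197.80 m.
1° of latitude spans πR/180 = 111195 m, so Δφ = -197.80 / 111195 × 3600 = -6.404″.

Δφ = -6.4″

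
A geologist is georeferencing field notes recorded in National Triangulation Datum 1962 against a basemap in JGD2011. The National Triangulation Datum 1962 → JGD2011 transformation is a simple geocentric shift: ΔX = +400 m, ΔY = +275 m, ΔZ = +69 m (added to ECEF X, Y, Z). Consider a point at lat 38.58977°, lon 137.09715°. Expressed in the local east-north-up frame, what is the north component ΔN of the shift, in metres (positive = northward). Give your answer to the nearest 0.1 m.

ΔN = 119.9 m

At φ = 38.58977°, λ = 137.09715°: sin φ = 0.623740, cos φ = 0.781632, sin λ = 0.680757, cos λ = -0.732509.
ΔN = −sin φ cos λ·ΔX − sin φ sin λ·ΔY + cos φ·ΔZ = −(0.623740)(-0.732509)(400) − (0.623740)(0.680757)(275) + (0.781632)(69) = 119.92 m.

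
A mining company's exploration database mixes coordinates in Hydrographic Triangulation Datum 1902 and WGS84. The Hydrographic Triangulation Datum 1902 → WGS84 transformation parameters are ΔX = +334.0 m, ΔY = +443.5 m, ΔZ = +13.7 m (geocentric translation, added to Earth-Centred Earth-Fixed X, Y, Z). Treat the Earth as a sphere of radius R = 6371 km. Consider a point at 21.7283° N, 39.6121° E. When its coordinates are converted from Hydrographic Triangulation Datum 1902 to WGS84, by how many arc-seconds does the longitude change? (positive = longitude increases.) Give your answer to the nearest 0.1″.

Δλ = 4.5″

sin φ = 0.370206, cos φ = 0.928950, sin λ = 0.637587, cos λ = 0.770379.
East component: ΔE = −sin λ·ΔX + cos λ·ΔY = −(0.637587)(334.0) + (0.770379)(443.5) = 128.71 m.
1° of latitude spans πR/180 = 111195 m; at latitude φ, 1° of longitude spans that × cos φ = 103294.5 m, so Δλ = 128.71 / 103294.5 × 3600 = 4.486″.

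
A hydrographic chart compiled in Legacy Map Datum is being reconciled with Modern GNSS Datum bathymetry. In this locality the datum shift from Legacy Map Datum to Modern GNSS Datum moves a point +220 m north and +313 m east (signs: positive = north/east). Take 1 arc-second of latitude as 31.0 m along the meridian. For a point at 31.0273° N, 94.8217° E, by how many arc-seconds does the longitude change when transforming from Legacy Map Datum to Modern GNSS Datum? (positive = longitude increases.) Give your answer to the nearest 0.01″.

Δλ = 11.78″

At latitude 31.0273°, cos φ = 0.856922.
1″ of longitude at this latitude = 31.00 × cos φ = 26.5646 m, so Δλ = 313.0 / 26.5646 = 11.783″.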